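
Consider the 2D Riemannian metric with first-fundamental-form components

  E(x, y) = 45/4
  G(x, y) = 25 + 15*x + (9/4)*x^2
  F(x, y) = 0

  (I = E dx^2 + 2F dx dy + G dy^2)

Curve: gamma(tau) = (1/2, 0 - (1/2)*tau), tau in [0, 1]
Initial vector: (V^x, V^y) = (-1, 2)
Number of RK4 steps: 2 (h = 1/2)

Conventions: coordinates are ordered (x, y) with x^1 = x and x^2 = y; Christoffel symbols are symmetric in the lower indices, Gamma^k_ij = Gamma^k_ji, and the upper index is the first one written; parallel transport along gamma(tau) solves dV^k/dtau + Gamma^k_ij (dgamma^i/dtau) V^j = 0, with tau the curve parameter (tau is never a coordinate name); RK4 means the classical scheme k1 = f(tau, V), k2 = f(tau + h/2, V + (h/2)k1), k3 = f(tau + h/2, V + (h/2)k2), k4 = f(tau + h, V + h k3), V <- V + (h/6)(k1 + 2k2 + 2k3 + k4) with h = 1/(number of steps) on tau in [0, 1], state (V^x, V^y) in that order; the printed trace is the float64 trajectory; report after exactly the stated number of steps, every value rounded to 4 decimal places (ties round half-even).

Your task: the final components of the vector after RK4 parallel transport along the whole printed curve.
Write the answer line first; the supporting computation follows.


Answer: V^x = -1.7354, V^y = 1.8209

gamma'(tau) = (0, -1/2); f(tau, V)^k = -Gamma^k_ij(gamma(tau)) gamma'^i(tau) V^j; h = 1/2; intermediate values shown to 6 dp
curve data and Christoffel symbols at the stage parameters:
  tau = 0.000000: gamma = (0.500000, 0.000000), gamma' = (0.000000, -0.500000); Gamma_xxx = 0.000000, Gamma_xxy = 0.000000, Gamma_xyy = -0.766667, Gamma_yxx = 0.000000, Gamma_yxy = 0.260870, Gamma_yyy = 0.000000
  tau = 0.250000: gamma = (0.500000, -0.125000), gamma' = (0.000000, -0.500000); Gamma_xxx = 0.000000, Gamma_xxy = 0.000000, Gamma_xyy = -0.766667, Gamma_yxx = 0.000000, Gamma_yxy = 0.260870, Gamma_yyy = 0.000000
  tau = 0.500000: gamma = (0.500000, -0.250000), gamma' = (0.000000, -0.500000); Gamma_xxx = 0.000000, Gamma_xxy = 0.000000, Gamma_xyy = -0.766667, Gamma_yxx = 0.000000, Gamma_yxy = 0.260870, Gamma_yyy = 0.000000
  tau = 0.750000: gamma = (0.500000, -0.375000), gamma' = (0.000000, -0.500000); Gamma_xxx = 0.000000, Gamma_xxy = 0.000000, Gamma_xyy = -0.766667, Gamma_yxx = 0.000000, Gamma_yxy = 0.260870, Gamma_yyy = 0.000000
  tau = 1.000000: gamma = (0.500000, -0.500000), gamma' = (0.000000, -0.500000); Gamma_xxx = 0.000000, Gamma_xxy = 0.000000, Gamma_xyy = -0.766667, Gamma_yxx = 0.000000, Gamma_yxy = 0.260870, Gamma_yyy = 0.000000
step 0: V^x = -1.0000, V^y = 2.0000
step 1: k1 = (-0.766667, -0.130435), k2 = (-0.754167, -0.155435), k3 = (-0.751771, -0.155027), k4 = (-0.736953, -0.179463); V <- V + (h/6)(k1 + 2k2 + 2k3 + k4): V^x = -1.3763, V^y = 1.9224
step 2: k1 = (-0.736932, -0.179516), k2 = (-0.719728, -0.203547), k3 = (-0.717426, -0.202986), k4 = (-0.698026, -0.226305); V <- V + (h/6)(k1 + 2k2 + 2k3 + k4): V^x = -1.7354, V^y = 1.8209


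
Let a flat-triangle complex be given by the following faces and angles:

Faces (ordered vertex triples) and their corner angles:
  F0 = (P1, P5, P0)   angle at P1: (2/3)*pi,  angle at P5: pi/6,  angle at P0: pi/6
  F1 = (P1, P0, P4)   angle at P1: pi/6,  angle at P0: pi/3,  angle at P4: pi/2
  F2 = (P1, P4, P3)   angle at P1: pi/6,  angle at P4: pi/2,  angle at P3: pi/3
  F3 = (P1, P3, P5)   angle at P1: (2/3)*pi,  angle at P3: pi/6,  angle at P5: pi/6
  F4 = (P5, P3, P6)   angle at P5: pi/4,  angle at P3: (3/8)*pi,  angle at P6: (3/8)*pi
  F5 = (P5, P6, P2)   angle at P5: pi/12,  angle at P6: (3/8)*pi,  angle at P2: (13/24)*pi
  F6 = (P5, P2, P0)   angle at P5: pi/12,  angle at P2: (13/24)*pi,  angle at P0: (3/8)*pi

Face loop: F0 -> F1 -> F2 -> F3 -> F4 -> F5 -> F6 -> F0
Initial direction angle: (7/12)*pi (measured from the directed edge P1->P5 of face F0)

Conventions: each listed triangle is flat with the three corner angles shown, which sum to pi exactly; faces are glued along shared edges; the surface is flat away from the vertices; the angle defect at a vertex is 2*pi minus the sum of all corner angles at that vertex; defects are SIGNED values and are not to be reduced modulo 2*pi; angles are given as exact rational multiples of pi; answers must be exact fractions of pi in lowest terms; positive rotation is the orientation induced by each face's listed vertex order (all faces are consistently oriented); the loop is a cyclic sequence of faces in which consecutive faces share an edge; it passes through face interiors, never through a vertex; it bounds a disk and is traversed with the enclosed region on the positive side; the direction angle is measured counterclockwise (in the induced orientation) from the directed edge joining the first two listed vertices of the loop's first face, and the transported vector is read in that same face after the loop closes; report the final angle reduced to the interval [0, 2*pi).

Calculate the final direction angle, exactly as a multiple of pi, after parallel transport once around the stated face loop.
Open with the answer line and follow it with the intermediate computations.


Answer: final direction angle = pi/6

enclosed vertex P1: corner angles sum to (5/3)*pi, defect = 2*pi - (5/3)*pi = pi/3
enclosed vertex P5: corner angles sum to (3/4)*pi, defect = 2*pi - (3/4)*pi = (5/4)*pi
adding the enclosed defects to the starting angle (mod 2*pi, induced orientation) gives the holonomy
final angle = (7/12)*pi + (19/12)*pi = pi/6 (mod 2*pi)


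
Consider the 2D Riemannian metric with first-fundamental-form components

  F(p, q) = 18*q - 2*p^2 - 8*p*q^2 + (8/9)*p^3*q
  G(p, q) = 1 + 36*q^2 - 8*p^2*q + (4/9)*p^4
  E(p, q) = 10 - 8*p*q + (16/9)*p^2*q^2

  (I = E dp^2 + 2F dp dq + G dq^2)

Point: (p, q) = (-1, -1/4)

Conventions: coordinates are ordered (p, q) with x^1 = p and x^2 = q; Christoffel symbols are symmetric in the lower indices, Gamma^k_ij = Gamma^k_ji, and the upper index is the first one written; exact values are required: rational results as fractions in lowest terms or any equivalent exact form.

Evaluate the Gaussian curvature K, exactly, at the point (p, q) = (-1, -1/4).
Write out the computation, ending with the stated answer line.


E = 73/9, F = -52/9, G = 205/36, EG - F^2 = 461/36 at the point
E_p = 16/9, E_q = 64/9, F_p = 17/6, F_q = 118/9, G_p = -52/9, G_q = -26
E_qq = 32/9, F_pq = 20/3, G_pp = 28/3
The intrinsic route: Brioschi's K = (det M1 - det M2)/(EG - F^2)^2.
M1 = [[-E_qq/2 + F_pq - G_pp/2, E_p/2, F_p - E_q/2], [F_q - G_p/2, E, F], [G_q/2, F, G]] = [[2/9, 8/9, -13/18], [16, 73/9, -52/9], [-13, -52/9, 205/36]]; det M1 = -1682/81
M2 = [[0, E_q/2, G_p/2], [E_q/2, E, F], [G_p/2, F, G]] = [[0, 32/9, -26/9], [32/9, 73/9, -52/9], [-26/9, -52/9, 205/36]]; det M2 = -1700/81
det M1 - det M2 = 2/9; K = 2/9 / (461/36)^2 = 288/212521

Answer: K = 288/212521


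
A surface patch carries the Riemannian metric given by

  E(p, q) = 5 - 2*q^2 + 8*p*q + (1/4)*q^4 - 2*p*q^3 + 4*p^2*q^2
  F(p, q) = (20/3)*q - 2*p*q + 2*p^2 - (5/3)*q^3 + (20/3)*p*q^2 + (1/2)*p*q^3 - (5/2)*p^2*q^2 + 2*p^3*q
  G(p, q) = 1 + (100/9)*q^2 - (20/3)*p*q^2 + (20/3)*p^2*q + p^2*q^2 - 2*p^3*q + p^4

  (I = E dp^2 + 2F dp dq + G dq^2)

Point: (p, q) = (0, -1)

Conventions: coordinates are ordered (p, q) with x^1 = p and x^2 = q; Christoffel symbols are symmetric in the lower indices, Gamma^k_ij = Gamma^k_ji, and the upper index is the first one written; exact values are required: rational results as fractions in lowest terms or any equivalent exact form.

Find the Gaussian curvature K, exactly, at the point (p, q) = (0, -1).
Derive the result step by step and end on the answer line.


E = 13/4, F = -5, G = 109/9, EG - F^2 = 517/36 at the point
E_p = -6, E_q = 3, F_p = 49/6, F_q = 5/3, G_p = -20/3, G_q = -200/9
E_qq = -1, F_pq = -83/6, G_pp = -34/3
Using the Brioschi determinant formula for K from the metric derivatives:
M1 = [[-E_qq/2 + F_pq - G_pp/2, E_p/2, F_p - E_q/2], [F_q - G_p/2, E, F], [G_q/2, F, G]] = [[-23/3, -3, 20/3], [5, 13/4, -5], [-100/9, -5, 109/9]]; det M1 = -757/36
M2 = [[0, E_q/2, G_p/2], [E_q/2, E, F], [G_p/2, F, G]] = [[0, 3/2, -10/3], [3/2, 13/4, -5], [-10/3, -5, 109/9]]; det M2 = -481/36
det M1 - det M2 = -23/3; K = -23/3 / (517/36)^2 = -9936/267289

Answer: K = -9936/267289


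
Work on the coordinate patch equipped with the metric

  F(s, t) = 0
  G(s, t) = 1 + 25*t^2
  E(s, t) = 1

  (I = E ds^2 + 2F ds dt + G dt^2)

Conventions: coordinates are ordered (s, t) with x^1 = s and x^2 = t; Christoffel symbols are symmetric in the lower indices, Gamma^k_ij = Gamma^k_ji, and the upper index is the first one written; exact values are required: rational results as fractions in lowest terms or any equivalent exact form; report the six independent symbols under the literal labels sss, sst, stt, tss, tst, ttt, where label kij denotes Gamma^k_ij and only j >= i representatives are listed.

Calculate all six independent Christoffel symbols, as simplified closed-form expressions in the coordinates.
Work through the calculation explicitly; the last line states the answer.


E = 1; F = 0; G = 1 + 25*t^2
Gamma^k_ij = (1/2) g^{kl} (d_i g_jl + d_j g_il - d_l g_ij), with g^inv = (1/(EG-F^2)) [[G, -F], [-F, E]]
first partials: E_s = 0, E_t = 0, F_s = 0, F_t = 0, G_s = 0, G_t = 50*t
D = EG - F^2 = 1 + 25*t^2
expanded: Gamma^s_ss = (G E_s - 2F F_s + F E_t)/(2D), Gamma^s_st = (G E_t - F G_s)/(2D), Gamma^s_tt = (2G F_t - G G_s - F G_t)/(2D), Gamma^t_ss = (2E F_s - E E_t - F E_s)/(2D), Gamma^t_st = (E G_s - F E_t)/(2D), Gamma^t_tt = (E G_t - 2F F_t + F G_s)/(2D); substitute and cancel common factors

Answer: Gamma_sss = 0, Gamma_sst = 0, Gamma_stt = 0, Gamma_tss = 0, Gamma_tst = 0, Gamma_ttt = 25*t/(25*t^2 + 1)


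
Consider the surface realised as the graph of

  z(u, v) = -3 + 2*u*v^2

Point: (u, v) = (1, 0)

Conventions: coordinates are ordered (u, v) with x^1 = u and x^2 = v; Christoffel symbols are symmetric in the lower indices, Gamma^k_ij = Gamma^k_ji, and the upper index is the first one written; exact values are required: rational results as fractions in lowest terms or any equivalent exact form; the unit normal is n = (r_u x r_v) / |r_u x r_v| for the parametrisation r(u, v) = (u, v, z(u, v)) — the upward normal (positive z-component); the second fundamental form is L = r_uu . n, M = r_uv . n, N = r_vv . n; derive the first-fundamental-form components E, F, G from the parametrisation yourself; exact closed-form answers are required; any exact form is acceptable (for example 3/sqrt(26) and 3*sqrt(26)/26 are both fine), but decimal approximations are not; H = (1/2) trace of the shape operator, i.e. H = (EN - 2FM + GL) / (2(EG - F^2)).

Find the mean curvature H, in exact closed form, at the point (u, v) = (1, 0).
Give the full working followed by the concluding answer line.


z_u = 0, z_v = 0, z_uu = 0, z_uv = 0, z_vv = 4
E = 1, F = 0, G = 1; answer radicand W^2 = 1
unnormalised second-form numerators: l = 0, m = 0, n = 4; L = l/sqrt(1), and similarly M = m/sqrt(W^2), N = n/sqrt(W^2)
H = (E*n - 2*F*m + G*l) / (2*(EG - F^2)*sqrt(W^2)); E*n - 2*F*m + G*l = 4, EG - F^2 = 1, so H = (2)/sqrt(1)

Answer: H = 2


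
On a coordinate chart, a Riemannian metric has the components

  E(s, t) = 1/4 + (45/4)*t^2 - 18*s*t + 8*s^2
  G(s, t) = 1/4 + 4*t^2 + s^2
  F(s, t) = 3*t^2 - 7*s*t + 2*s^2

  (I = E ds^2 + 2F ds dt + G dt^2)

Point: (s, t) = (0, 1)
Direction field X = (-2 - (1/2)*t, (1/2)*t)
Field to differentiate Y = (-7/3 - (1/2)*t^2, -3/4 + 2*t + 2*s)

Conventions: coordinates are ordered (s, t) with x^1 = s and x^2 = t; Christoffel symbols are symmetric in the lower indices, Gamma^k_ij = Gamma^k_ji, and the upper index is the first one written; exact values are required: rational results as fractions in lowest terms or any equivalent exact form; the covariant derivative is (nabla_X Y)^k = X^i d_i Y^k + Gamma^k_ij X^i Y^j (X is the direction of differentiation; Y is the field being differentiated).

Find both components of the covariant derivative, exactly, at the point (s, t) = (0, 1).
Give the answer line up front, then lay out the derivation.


Answer: (nabla_X Y)^s = -14307/5104, (nabla_X Y)^t = -30818/957

E = 23/2, F = 3, G = 17/4 at the point
E_s = -18, E_t = 45/2, F_s = -7, F_t = 6, G_s = 0, G_t = 8
EG - F^2 = 319/8;  g^inv = (8/319) * [[17/4, -3], [-3, 23/2]]
first-kind symbols [ij,l] = (1/2)(d_i g_jl + d_j g_il - d_l g_ij): [ss,s] = E_s/2 = -9, [ss,t] = F_s - E_t/2 = -73/4, [st,s] = E_t/2 = 45/4, [st,t] = G_s/2 = 0, [tt,s] = F_t - G_s/2 = 6, [tt,t] = G_t/2 = 4
Gamma^s_ij = (G*[ij,s] - F*[ij,t])/(EG - F^2), Gamma^t_ij = (E*[ij,t] - F*[ij,s])/(EG - F^2)
Gamma_sss = 12/29, Gamma_sst = 765/638, Gamma_stt = 108/319, Gamma_tss = -133/29, Gamma_tst = -270/319, Gamma_ttt = 224/319
X = (-5/2, 1/2), Y = (-17/6, 5/4) at the point


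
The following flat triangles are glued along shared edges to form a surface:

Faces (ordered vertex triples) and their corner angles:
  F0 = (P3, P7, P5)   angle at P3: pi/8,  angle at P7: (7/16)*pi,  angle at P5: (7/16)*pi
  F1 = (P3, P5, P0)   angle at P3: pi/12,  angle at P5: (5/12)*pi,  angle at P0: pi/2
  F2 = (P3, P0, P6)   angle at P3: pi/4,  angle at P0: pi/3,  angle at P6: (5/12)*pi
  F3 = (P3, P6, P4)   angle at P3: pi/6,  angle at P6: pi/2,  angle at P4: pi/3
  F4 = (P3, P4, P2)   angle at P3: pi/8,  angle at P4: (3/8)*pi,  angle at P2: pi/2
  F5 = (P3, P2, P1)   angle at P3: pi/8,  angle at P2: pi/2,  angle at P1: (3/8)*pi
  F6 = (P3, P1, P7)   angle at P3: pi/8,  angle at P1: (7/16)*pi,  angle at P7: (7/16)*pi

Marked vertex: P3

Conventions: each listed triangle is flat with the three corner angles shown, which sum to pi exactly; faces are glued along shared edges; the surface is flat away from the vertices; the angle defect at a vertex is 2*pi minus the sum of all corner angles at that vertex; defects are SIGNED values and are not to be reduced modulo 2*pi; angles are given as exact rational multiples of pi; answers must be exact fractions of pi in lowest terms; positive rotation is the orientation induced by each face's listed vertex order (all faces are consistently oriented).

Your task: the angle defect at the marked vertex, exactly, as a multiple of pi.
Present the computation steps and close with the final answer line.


Sum of corner angles at P3: pi
defect = 2*pi - pi

Answer: defect(P3) = pi


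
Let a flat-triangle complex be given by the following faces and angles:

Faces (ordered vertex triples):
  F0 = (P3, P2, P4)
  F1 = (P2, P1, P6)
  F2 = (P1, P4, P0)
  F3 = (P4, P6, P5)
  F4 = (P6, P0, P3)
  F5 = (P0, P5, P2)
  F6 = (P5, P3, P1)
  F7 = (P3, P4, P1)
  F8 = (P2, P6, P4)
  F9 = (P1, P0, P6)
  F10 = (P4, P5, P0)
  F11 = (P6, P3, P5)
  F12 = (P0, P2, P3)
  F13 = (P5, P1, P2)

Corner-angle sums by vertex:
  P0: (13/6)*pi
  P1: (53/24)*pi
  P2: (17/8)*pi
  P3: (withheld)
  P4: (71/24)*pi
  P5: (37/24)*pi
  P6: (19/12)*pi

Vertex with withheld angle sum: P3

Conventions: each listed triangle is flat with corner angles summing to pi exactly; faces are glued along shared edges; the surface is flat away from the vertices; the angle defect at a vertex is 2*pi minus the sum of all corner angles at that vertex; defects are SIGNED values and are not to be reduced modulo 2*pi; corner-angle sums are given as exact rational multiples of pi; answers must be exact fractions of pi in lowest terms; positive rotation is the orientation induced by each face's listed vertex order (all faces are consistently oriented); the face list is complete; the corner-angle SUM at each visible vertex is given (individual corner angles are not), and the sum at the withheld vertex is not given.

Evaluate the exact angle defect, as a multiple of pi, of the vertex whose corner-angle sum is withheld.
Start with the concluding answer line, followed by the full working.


Answer: defect(P3) = (7/12)*pi

V = 7, E = 21, F = 14; chi = V - E + F = 0
Gauss-Bonnet: total defect = 2*pi*chi = 0; visible defects sum to (-7/12)*pi


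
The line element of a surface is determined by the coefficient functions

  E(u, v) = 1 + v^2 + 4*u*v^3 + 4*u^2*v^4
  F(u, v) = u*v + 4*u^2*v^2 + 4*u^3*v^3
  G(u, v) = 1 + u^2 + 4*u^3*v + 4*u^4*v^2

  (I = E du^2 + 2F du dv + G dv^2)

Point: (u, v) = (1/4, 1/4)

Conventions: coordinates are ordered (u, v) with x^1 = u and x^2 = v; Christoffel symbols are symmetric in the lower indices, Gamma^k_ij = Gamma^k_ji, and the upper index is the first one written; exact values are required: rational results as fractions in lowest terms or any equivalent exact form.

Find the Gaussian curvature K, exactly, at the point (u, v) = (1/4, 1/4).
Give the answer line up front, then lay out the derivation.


Answer: K = -405504/351649

E = 1105/1024, F = 81/1024, G = 1105/1024, EG - F^2 = 593/512 at the point
E_u = 9/128, E_v = 45/64, F_u = 99/256, F_v = 99/256, G_u = 45/64, G_v = 9/128
E_vv = 59/16, F_uv = 137/64, G_uu = 59/16
K follows from Brioschi's formula, (det M1 - det M2)/(EG - F^2)^2.
M1 = [[-E_vv/2 + F_uv - G_uu/2, E_u/2, F_u - E_v/2], [F_v - G_u/2, E, F], [G_v/2, F, G]] = [[-99/64, 9/256, 9/256], [9/256, 1105/1024, 81/1024], [9/256, 81/1024, 1105/1024]]; det M1 = -14697/8192
M2 = [[0, E_v/2, G_u/2], [E_v/2, E, F], [G_u/2, F, G]] = [[0, 45/128, 45/128], [45/128, 1105/1024, 81/1024], [45/128, 81/1024, 1105/1024]]; det M2 = -2025/8192
det M1 - det M2 = -99/64; K = -99/64 / (593/512)^2 = -405504/351649


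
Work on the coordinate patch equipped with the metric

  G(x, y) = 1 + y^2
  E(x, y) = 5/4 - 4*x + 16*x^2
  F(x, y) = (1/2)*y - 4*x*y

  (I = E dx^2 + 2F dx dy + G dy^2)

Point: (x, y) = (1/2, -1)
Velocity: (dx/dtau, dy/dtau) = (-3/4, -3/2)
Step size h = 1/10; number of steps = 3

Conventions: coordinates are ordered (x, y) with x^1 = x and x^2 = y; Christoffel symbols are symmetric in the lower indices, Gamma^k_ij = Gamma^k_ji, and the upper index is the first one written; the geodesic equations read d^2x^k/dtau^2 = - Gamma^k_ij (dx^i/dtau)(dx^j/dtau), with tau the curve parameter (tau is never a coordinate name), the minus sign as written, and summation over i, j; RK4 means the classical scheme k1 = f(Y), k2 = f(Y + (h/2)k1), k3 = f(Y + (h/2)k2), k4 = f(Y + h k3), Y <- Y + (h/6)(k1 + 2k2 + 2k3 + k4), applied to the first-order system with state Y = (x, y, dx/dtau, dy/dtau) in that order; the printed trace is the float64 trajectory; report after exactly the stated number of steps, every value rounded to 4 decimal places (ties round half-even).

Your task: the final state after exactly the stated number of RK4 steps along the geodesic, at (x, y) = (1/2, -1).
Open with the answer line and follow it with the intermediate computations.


Answer: x = 0.2750, y = -1.4500, dx/dtau = -0.7500, dy/dtau = -1.5000

f(Y) = (dx/dtau, dy/dtau, -Gamma^x_ij Y'^i Y'^j, -Gamma^y_ij Y'^i Y'^j) with the Gammas evaluated at the stage position; h = 0.100000; intermediate values shown to 6 dp
step 0: x = 0.5000, y = -1.0000, dx/dtau = -0.7500, dy/dtau = -1.5000
step 1:
  k1: at (x, y) = (0.500000, -1.000000), (dx/dtau, dy/dtau) = (-0.750000, -1.500000); Gamma_xxx = 1.411765, Gamma_xxy = 0.000000, Gamma_xyy = -0.352941, Gamma_yxx = 0.941176, Gamma_yxy = 0.000000, Gamma_yyy = -0.235294; k1 = (-0.750000, -1.500000, 0.000000, 0.000000)
  k2: at (x, y) = (0.462500, -1.075000), (dx/dtau, dy/dtau) = (-0.750000, -1.500000); Gamma_xxx = 1.357423, Gamma_xxy = 0.000000, Gamma_xyy = -0.339356, Gamma_yxx = 1.080911, Gamma_yxy = 0.000000, Gamma_yyy = -0.270228; k2 = (-0.750000, -1.500000, 0.000000, 0.000000)
  k3: at (x, y) = (0.462500, -1.075000), (dx/dtau, dy/dtau) = (-0.750000, -1.500000); Gamma_xxx = 1.357423, Gamma_xxy = 0.000000, Gamma_xyy = -0.339356, Gamma_yxx = 1.080911, Gamma_yxy = 0.000000, Gamma_yyy = -0.270228; k3 = (-0.750000, -1.500000, 0.000000, 0.000000)
  k4: at (x, y) = (0.425000, -1.150000), (dx/dtau, dy/dtau) = (-0.750000, -1.500000); Gamma_xxx = 1.275748, Gamma_xxy = 0.000000, Gamma_xyy = -0.318937, Gamma_yxx = 1.222591, Gamma_yxy = 0.000000, Gamma_yyy = -0.305648; k4 = (-0.750000, -1.500000, 0.000000, 0.000000)
  Y <- Y + (h/6)(k1 + 2k2 + 2k3 + k4): x = 0.4250, y = -1.1500, dx/dtau = -0.7500, dy/dtau = -1.5000
step 2:
  k1: at (x, y) = (0.425000, -1.150000), (dx/dtau, dy/dtau) = (-0.750000, -1.500000); Gamma_xxx = 1.275748, Gamma_xxy = 0.000000, Gamma_xyy = -0.318937, Gamma_yxx = 1.222591, Gamma_yxy = 0.000000, Gamma_yyy = -0.305648; k1 = (-0.750000, -1.500000, 0.000000, 0.000000)
  k2: at (x, y) = (0.387500, -1.225000), (dx/dtau, dy/dtau) = (-0.750000, -1.500000); Gamma_xxx = 1.165655, Gamma_xxy = 0.000000, Gamma_xyy = -0.291414, Gamma_yxx = 1.359931, Gamma_yxy = 0.000000, Gamma_yyy = -0.339983; k2 = (-0.750000, -1.500000, 0.000000, 0.000000)
  k3: at (x, y) = (0.387500, -1.225000), (dx/dtau, dy/dtau) = (-0.750000, -1.500000); Gamma_xxx = 1.165655, Gamma_xxy = 0.000000, Gamma_xyy = -0.291414, Gamma_yxx = 1.359931, Gamma_yxy = 0.000000, Gamma_yyy = -0.339983; k3 = (-0.750000, -1.500000, 0.000000, 0.000000)
  k4: at (x, y) = (0.350000, -1.300000), (dx/dtau, dy/dtau) = (-0.750000, -1.500000); Gamma_xxx = 1.028571, Gamma_xxy = 0.000000, Gamma_xyy = -0.257143, Gamma_yxx = 1.485714, Gamma_yxy = 0.000000, Gamma_yyy = -0.371429; k4 = (-0.750000, -1.500000, 0.000000, 0.000000)
  Y <- Y + (h/6)(k1 + 2k2 + 2k3 + k4): x = 0.3500, y = -1.3000, dx/dtau = -0.7500, dy/dtau = -1.5000
step 3:
  k1: at (x, y) = (0.350000, -1.300000), (dx/dtau, dy/dtau) = (-0.750000, -1.500000); Gamma_xxx = 1.028571, Gamma_xxy = 0.000000, Gamma_xyy = -0.257143, Gamma_yxx = 1.485714, Gamma_yxy = 0.000000, Gamma_yyy = -0.371429; k1 = (-0.750000, -1.500000, 0.000000, 0.000000)
  k2: at (x, y) = (0.312500, -1.375000), (dx/dtau, dy/dtau) = (-0.750000, -1.500000); Gamma_xxx = 0.868778, Gamma_xxy = 0.000000, Gamma_xyy = -0.217195, Gamma_yxx = 1.592760, Gamma_yxy = 0.000000, Gamma_yyy = -0.398190; k2 = (-0.750000, -1.500000, 0.000000, 0.000000)
  k3: at (x, y) = (0.312500, -1.375000), (dx/dtau, dy/dtau) = (-0.750000, -1.500000); Gamma_xxx = 0.868778, Gamma_xxy = 0.000000, Gamma_xyy = -0.217195, Gamma_yxx = 1.592760, Gamma_yxy = 0.000000, Gamma_yyy = -0.398190; k3 = (-0.750000, -1.500000, 0.000000, 0.000000)
  k4: at (x, y) = (0.275000, -1.450000), (dx/dtau, dy/dtau) = (-0.750000, -1.500000); Gamma_xxx = 0.693141, Gamma_xxy = 0.000000, Gamma_xyy = -0.173285, Gamma_yxx = 1.675090, Gamma_yxy = 0.000000, Gamma_yyy = -0.418773; k4 = (-0.750000, -1.500000, 0.000000, 0.000000)
  Y <- Y + (h/6)(k1 + 2k2 + 2k3 + k4): x = 0.2750, y = -1.4500, dx/dtau = -0.7500, dy/dtau = -1.5000


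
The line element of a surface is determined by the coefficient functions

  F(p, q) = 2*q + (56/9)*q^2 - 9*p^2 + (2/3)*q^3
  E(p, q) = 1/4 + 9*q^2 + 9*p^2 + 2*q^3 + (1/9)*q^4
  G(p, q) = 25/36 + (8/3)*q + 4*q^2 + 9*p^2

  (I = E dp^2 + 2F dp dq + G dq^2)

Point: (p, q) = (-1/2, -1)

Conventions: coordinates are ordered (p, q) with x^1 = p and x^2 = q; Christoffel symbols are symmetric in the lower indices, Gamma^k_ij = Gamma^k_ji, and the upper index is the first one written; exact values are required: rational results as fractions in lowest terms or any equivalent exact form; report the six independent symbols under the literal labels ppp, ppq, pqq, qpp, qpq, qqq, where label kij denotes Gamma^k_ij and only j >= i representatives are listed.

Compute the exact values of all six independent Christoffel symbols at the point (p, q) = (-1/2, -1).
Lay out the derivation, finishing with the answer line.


E = 173/18, F = 47/36, G = 77/18 at the point
E_p = -9, E_q = -112/9, F_p = 9, F_q = -76/9, G_p = -9, G_q = -16/3
EG - F^2 = 5675/144;  g^inv = (144/5675) * [[77/18, -47/36], [-47/36, 173/18]]
first-kind symbols [ij,l] = (1/2)(d_i g_jl + d_j g_il - d_l g_ij): [pp,p] = E_p/2 = -9/2, [pp,q] = F_p - E_q/2 = 137/9, [pq,p] = E_q/2 = -56/9, [pq,q] = G_p/2 = -9/2, [qq,p] = F_q - G_p/2 = -71/18, [qq,q] = G_q/2 = -8/3
Gamma^p_ij = (G*[ij,p] - F*[ij,q])/(EG - F^2), Gamma^q_ij = (E*[ij,q] - F*[ij,p])/(EG - F^2)

Answer: Gamma_ppp = -50704/51075, Gamma_ppq = -26882/51075, Gamma_pqq = -17356/51075, Gamma_qpp = 197222/51075, Gamma_qpq = -45524/51075, Gamma_qqq = -26542/51075


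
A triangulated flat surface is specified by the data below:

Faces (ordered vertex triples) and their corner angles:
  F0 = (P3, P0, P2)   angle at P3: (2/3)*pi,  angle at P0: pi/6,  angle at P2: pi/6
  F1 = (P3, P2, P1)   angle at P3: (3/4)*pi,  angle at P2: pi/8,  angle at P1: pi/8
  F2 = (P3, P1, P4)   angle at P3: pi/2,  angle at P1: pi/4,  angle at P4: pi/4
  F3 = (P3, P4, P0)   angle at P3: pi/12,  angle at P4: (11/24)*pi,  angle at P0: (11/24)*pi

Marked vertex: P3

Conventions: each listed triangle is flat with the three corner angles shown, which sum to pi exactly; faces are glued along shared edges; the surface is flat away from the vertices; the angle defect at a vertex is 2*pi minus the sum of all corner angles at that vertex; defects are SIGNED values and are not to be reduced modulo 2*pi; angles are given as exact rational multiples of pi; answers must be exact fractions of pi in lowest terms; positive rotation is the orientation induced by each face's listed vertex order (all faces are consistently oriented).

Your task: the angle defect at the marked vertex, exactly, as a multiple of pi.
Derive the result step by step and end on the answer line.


Sum of corner angles at P3: 2*pi
defect = 2*pi - 2*pi

Answer: defect(P3) = 0


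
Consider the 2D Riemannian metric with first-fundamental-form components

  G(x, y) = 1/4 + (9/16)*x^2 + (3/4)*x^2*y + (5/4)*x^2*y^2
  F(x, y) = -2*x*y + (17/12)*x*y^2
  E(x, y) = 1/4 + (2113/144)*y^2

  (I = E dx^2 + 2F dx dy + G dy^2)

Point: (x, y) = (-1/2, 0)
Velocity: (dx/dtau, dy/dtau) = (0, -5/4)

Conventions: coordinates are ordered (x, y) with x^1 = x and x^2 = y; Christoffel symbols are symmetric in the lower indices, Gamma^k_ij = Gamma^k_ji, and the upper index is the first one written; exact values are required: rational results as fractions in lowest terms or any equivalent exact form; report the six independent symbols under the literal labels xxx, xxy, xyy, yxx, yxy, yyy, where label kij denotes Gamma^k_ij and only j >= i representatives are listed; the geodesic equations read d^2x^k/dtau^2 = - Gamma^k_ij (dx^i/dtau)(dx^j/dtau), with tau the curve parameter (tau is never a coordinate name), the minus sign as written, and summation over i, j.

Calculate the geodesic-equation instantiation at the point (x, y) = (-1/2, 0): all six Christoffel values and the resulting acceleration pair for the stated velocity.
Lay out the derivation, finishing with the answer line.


E = 1/4, F = 0, G = 25/64 at the point
E_x = 0, E_y = 0, F_x = 0, F_y = 1, G_x = -9/16, G_y = 3/16
EG - F^2 = 25/256;  g^inv = (256/25) * [[25/64, 0], [0, 1/4]]
first-kind symbols [ij,l] = (1/2)(d_i g_jl + d_j g_il - d_l g_ij): [xx,x] = E_x/2 = 0, [xx,y] = F_x - E_y/2 = 0, [xy,x] = E_y/2 = 0, [xy,y] = G_x/2 = -9/32, [yy,x] = F_y - G_x/2 = 41/32, [yy,y] = G_y/2 = 3/32
Gamma^x_ij = (G*[ij,x] - F*[ij,y])/(EG - F^2), Gamma^y_ij = (E*[ij,y] - F*[ij,x])/(EG - F^2)
Gamma_xxx = 0, Gamma_xxy = 0, Gamma_xyy = 41/8, Gamma_yxx = 0, Gamma_yxy = -18/25, Gamma_yyy = 6/25
d^2x/dtau^2 = -(Gamma_xxx*(0)^2 + 2*Gamma_xxy*(0)*(-5/4) + Gamma_xyy*(-5/4)^2) = -1025/128
d^2y/dtau^2 = -(Gamma_yxx*(0)^2 + 2*Gamma_yxy*(0)*(-5/4) + Gamma_yyy*(-5/4)^2) = -3/8

Answer: Gamma_xxx = 0, Gamma_xxy = 0, Gamma_xyy = 41/8, Gamma_yxx = 0, Gamma_yxy = -18/25, Gamma_yyy = 6/25; accelerations (d^2x/dtau^2, d^2y/dtau^2) = (-1025/128, -3/8)


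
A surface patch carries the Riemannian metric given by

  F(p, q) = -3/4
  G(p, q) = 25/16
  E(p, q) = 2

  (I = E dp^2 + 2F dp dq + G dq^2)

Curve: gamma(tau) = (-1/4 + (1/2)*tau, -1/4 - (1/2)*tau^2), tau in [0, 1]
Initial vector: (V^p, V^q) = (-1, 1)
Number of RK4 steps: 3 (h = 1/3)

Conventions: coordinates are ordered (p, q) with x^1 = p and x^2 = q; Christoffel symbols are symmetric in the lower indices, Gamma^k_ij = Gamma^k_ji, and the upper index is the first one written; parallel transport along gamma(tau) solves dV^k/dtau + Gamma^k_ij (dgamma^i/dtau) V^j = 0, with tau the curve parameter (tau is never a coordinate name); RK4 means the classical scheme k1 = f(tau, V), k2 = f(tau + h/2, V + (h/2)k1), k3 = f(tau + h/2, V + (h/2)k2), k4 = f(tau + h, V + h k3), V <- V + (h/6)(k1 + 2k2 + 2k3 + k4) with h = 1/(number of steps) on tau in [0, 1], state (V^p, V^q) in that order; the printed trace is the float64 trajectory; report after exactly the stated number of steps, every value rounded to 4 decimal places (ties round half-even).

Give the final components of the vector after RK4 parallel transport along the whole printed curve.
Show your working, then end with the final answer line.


gamma'(tau) = (1/2, -tau); f(tau, V)^k = -Gamma^k_ij(gamma(tau)) gamma'^i(tau) V^j; h = 1/3; intermediate values shown to 6 dp
curve data and Christoffel symbols at the stage parameters:
  tau = 0.000000: gamma = (-0.250000, -0.250000), gamma' = (0.500000, 0.000000); Gamma_ppp = 0.000000, Gamma_ppq = 0.000000, Gamma_pqq = 0.000000, Gamma_qpp = 0.000000, Gamma_qpq = 0.000000, Gamma_qqq = 0.000000
  tau = 0.166667: gamma = (-0.166667, -0.263889), gamma' = (0.500000, -0.166667); Gamma_ppp = 0.000000, Gamma_ppq = 0.000000, Gamma_pqq = 0.000000, Gamma_qpp = 0.000000, Gamma_qpq = 0.000000, Gamma_qqq = 0.000000
  tau = 0.333333: gamma = (-0.083333, -0.305556), gamma' = (0.500000, -0.333333); Gamma_ppp = 0.000000, Gamma_ppq = 0.000000, Gamma_pqq = 0.000000, Gamma_qpp = 0.000000, Gamma_qpq = 0.000000, Gamma_qqq = 0.000000
  tau = 0.500000: gamma = (0.000000, -0.375000), gamma' = (0.500000, -0.500000); Gamma_ppp = 0.000000, Gamma_ppq = 0.000000, Gamma_pqq = 0.000000, Gamma_qpp = 0.000000, Gamma_qpq = 0.000000, Gamma_qqq = 0.000000
  tau = 0.666667: gamma = (0.083333, -0.472222), gamma' = (0.500000, -0.666667); Gamma_ppp = 0.000000, Gamma_ppq = 0.000000, Gamma_pqq = 0.000000, Gamma_qpp = 0.000000, Gamma_qpq = 0.000000, Gamma_qqq = 0.000000
  tau = 0.833333: gamma = (0.166667, -0.597222), gamma' = (0.500000, -0.833333); Gamma_ppp = 0.000000, Gamma_ppq = 0.000000, Gamma_pqq = 0.000000, Gamma_qpp = 0.000000, Gamma_qpq = 0.000000, Gamma_qqq = 0.000000
  tau = 1.000000: gamma = (0.250000, -0.750000), gamma' = (0.500000, -1.000000); Gamma_ppp = 0.000000, Gamma_ppq = 0.000000, Gamma_pqq = 0.000000, Gamma_qpp = 0.000000, Gamma_qpq = 0.000000, Gamma_qqq = 0.000000
step 0: V^p = -1.0000, V^q = 1.0000
step 1: k1 = (0.000000, 0.000000), k2 = (0.000000, 0.000000), k3 = (0.000000, 0.000000), k4 = (0.000000, 0.000000); V <- V + (h/6)(k1 + 2k2 + 2k3 + k4): V^p = -1.0000, V^q = 1.0000
step 2: k1 = (0.000000, 0.000000), k2 = (0.000000, 0.000000), k3 = (0.000000, 0.000000), k4 = (0.000000, 0.000000); V <- V + (h/6)(k1 + 2k2 + 2k3 + k4): V^p = -1.0000, V^q = 1.0000
step 3: k1 = (0.000000, 0.000000), k2 = (0.000000, 0.000000), k3 = (0.000000, 0.000000), k4 = (0.000000, 0.000000); V <- V + (h/6)(k1 + 2k2 + 2k3 + k4): V^p = -1.0000, V^q = 1.0000

Answer: V^p = -1.0000, V^q = 1.0000


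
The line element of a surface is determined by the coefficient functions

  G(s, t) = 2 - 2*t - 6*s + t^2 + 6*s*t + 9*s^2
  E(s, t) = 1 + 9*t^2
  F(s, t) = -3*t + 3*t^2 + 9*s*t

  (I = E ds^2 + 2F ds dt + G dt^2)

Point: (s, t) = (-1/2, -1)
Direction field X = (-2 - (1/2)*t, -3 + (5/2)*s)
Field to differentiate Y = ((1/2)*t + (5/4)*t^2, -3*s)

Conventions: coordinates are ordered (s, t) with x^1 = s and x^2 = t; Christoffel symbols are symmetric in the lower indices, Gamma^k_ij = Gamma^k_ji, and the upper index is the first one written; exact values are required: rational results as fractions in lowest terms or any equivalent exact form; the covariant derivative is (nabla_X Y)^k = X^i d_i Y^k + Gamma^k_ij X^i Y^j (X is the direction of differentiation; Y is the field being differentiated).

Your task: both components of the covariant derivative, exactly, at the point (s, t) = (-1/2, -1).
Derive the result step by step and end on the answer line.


E = 10, F = 21/2, G = 53/4 at the point
E_s = 0, E_t = -18, F_s = -9, F_t = -27/2, G_s = -21, G_t = -7
EG - F^2 = 89/4;  g^inv = (4/89) * [[53/4, -21/2], [-21/2, 10]]
first-kind symbols [ij,l] = (1/2)(d_i g_jl + d_j g_il - d_l g_ij): [ss,s] = E_s/2 = 0, [ss,t] = F_s - E_t/2 = 0, [st,s] = E_t/2 = -9, [st,t] = G_s/2 = -21/2, [tt,s] = F_t - G_s/2 = -3, [tt,t] = G_t/2 = -7/2
Gamma^s_ij = (G*[ij,s] - F*[ij,t])/(EG - F^2), Gamma^t_ij = (E*[ij,t] - F*[ij,s])/(EG - F^2)
Gamma_sss = 0, Gamma_sst = -36/89, Gamma_stt = -12/89, Gamma_tss = 0, Gamma_tst = -42/89, Gamma_ttt = -14/89
X = (-3/2, -17/4), Y = (3/4, 3/2) at the point

Answer: (nabla_X Y)^s = 4115/356, (nabla_X Y)^t = 5745/712


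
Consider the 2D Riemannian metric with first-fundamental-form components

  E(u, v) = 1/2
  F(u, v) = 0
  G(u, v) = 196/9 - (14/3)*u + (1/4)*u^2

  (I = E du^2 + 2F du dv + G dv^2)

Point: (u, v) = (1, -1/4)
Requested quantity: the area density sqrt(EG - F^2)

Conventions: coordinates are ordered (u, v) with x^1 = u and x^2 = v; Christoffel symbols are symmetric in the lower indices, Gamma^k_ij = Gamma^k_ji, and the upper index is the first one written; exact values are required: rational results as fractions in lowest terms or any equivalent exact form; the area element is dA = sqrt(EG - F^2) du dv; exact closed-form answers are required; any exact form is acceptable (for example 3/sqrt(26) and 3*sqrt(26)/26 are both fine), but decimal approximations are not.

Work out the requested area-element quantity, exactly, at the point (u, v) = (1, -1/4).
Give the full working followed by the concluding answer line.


E = 1/2, F = 0, G = 625/36; EG - F^2 = 625/72

Answer: sqrt(EG - F^2) = 25*sqrt(2)/12


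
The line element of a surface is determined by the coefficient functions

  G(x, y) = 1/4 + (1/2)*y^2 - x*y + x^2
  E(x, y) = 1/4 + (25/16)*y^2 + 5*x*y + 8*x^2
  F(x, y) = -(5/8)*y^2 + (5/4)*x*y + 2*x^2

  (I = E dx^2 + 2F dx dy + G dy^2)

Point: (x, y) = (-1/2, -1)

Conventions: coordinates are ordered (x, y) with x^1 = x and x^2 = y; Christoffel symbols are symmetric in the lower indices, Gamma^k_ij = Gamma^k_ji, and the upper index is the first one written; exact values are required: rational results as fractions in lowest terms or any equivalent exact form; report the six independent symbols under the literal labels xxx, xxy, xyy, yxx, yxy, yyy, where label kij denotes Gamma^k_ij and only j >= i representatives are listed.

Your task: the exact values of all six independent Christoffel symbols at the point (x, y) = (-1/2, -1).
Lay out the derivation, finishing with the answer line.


E = 101/16, F = 1/2, G = 1/2 at the point
E_x = -13, E_y = -45/8, F_x = -13/4, F_y = 5/8, G_x = 0, G_y = -1/2
EG - F^2 = 93/32;  g^inv = (32/93) * [[1/2, -1/2], [-1/2, 101/16]]
first-kind symbols [ij,l] = (1/2)(d_i g_jl + d_j g_il - d_l g_ij): [xx,x] = E_x/2 = -13/2, [xx,y] = F_x - E_y/2 = -7/16, [xy,x] = E_y/2 = -45/16, [xy,y] = G_x/2 = 0, [yy,x] = F_y - G_x/2 = 5/8, [yy,y] = G_y/2 = -1/4
Gamma^x_ij = (G*[ij,x] - F*[ij,y])/(EG - F^2), Gamma^y_ij = (E*[ij,y] - F*[ij,x])/(EG - F^2)

Answer: Gamma_xxx = -97/93, Gamma_xxy = -15/31, Gamma_xyy = 14/93, Gamma_yxx = 125/744, Gamma_yxy = 15/31, Gamma_yyy = -121/186


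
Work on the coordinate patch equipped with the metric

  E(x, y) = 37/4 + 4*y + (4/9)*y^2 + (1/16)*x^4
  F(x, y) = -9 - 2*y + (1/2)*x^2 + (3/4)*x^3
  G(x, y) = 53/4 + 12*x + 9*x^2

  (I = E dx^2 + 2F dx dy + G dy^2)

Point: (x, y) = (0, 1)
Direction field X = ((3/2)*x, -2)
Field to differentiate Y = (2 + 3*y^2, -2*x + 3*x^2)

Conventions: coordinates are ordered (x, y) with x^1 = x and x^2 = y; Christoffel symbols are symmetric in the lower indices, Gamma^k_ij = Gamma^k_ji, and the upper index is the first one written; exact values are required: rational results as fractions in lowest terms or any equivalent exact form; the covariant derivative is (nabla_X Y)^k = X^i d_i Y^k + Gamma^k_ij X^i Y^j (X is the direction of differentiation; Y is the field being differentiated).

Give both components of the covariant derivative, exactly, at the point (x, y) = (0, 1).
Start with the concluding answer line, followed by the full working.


Answer: (nabla_X Y)^x = -49228/1741, (nabla_X Y)^y = -31408/1741

E = 493/36, F = -11, G = 53/4 at the point
E_x = 0, E_y = 44/9, F_x = 0, F_y = -2, G_x = 12, G_y = 0
EG - F^2 = 8705/144;  g^inv = (144/8705) * [[53/4, 11], [11, 493/36]]
first-kind symbols [ij,l] = (1/2)(d_i g_jl + d_j g_il - d_l g_ij): [xx,x] = E_x/2 = 0, [xx,y] = F_x - E_y/2 = -22/9, [xy,x] = E_y/2 = 22/9, [xy,y] = G_x/2 = 6, [yy,x] = F_y - G_x/2 = -8, [yy,y] = G_y/2 = 0
Gamma^x_ij = (G*[ij,x] - F*[ij,y])/(EG - F^2), Gamma^y_ij = (E*[ij,y] - F*[ij,x])/(EG - F^2)
Gamma_xxx = -3872/8705, Gamma_xxy = 14168/8705, Gamma_xyy = -15264/8705, Gamma_yxx = -43384/78345, Gamma_yxy = 15704/8705, Gamma_yyy = -12672/8705
X = (0, -2), Y = (5, 0) at the point


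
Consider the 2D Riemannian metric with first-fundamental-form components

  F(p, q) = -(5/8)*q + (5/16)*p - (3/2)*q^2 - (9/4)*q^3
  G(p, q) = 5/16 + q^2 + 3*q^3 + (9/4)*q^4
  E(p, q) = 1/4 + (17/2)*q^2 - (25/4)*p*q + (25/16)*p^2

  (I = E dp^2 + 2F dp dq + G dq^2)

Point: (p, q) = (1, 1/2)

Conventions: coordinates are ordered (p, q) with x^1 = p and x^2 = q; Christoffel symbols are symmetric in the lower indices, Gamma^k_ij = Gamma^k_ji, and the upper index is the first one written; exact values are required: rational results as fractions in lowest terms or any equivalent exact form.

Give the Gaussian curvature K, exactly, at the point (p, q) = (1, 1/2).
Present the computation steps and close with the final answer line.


E = 13/16, F = -21/32, G = 69/64, EG - F^2 = 57/128 at the point
E_p = 0, E_q = 9/4, F_p = 5/16, F_q = -61/16, G_p = 0, G_q = 35/8
E_qq = 17, F_pq = 0, G_pp = 0
K follows from Brioschi's formula, (det M1 - det M2)/(EG - F^2)^2.
M1 = [[-E_qq/2 + F_pq - G_pp/2, E_p/2, F_p - E_q/2], [F_q - G_p/2, E, F], [G_q/2, F, G]] = [[-17/2, 0, -13/16], [-61/16, 13/16, -21/32], [35/16, -21/32, 69/64]]; det M1 = -35831/8192
M2 = [[0, E_q/2, G_p/2], [E_q/2, E, F], [G_p/2, F, G]] = [[0, 9/8, 0], [9/8, 13/16, -21/32], [0, -21/32, 69/64]]; det M2 = -5589/4096
det M1 - det M2 = -24653/8192; K = -24653/8192 / (57/128)^2 = -49306/3249

Answer: K = -49306/3249


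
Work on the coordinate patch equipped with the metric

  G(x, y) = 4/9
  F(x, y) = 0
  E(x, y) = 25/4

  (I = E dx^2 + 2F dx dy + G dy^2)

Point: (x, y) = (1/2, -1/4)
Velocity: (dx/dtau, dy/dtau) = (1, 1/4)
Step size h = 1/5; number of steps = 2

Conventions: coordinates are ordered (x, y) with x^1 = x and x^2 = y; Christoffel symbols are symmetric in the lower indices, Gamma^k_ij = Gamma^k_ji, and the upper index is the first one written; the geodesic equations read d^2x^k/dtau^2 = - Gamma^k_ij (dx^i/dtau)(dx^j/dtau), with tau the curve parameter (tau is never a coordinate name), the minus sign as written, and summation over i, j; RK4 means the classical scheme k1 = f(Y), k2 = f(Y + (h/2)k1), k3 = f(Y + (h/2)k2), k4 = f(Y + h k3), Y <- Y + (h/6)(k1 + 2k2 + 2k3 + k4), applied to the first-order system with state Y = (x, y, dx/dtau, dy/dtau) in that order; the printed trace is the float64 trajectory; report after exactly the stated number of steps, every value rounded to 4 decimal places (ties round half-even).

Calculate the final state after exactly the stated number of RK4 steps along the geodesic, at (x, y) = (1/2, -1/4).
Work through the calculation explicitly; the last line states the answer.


f(Y) = (dx/dtau, dy/dtau, -Gamma^x_ij Y'^i Y'^j, -Gamma^y_ij Y'^i Y'^j) with the Gammas evaluated at the stage position; h = 0.200000; intermediate values shown to 6 dp
step 0: x = 0.5000, y = -0.2500, dx/dtau = 1.0000, dy/dtau = 0.2500
step 1:
  k1: at (x, y) = (0.500000, -0.250000), (dx/dtau, dy/dtau) = (1.000000, 0.250000); Gamma_xxx = 0.000000, Gamma_xxy = 0.000000, Gamma_xyy = 0.000000, Gamma_yxx = 0.000000, Gamma_yxy = 0.000000, Gamma_yyy = 0.000000; k1 = (1.000000, 0.250000, 0.000000, 0.000000)
  k2: at (x, y) = (0.600000, -0.225000), (dx/dtau, dy/dtau) = (1.000000, 0.250000); Gamma_xxx = 0.000000, Gamma_xxy = 0.000000, Gamma_xyy = 0.000000, Gamma_yxx = 0.000000, Gamma_yxy = 0.000000, Gamma_yyy = 0.000000; k2 = (1.000000, 0.250000, 0.000000, 0.000000)
  k3: at (x, y) = (0.600000, -0.225000), (dx/dtau, dy/dtau) = (1.000000, 0.250000); Gamma_xxx = 0.000000, Gamma_xxy = 0.000000, Gamma_xyy = 0.000000, Gamma_yxx = 0.000000, Gamma_yxy = 0.000000, Gamma_yyy = 0.000000; k3 = (1.000000, 0.250000, 0.000000, 0.000000)
  k4: at (x, y) = (0.700000, -0.200000), (dx/dtau, dy/dtau) = (1.000000, 0.250000); Gamma_xxx = 0.000000, Gamma_xxy = 0.000000, Gamma_xyy = 0.000000, Gamma_yxx = 0.000000, Gamma_yxy = 0.000000, Gamma_yyy = 0.000000; k4 = (1.000000, 0.250000, 0.000000, 0.000000)
  Y <- Y + (h/6)(k1 + 2k2 + 2k3 + k4): x = 0.7000, y = -0.2000, dx/dtau = 1.0000, dy/dtau = 0.2500
step 2:
  k1: at (x, y) = (0.700000, -0.200000), (dx/dtau, dy/dtau) = (1.000000, 0.250000); Gamma_xxx = 0.000000, Gamma_xxy = 0.000000, Gamma_xyy = 0.000000, Gamma_yxx = 0.000000, Gamma_yxy = 0.000000, Gamma_yyy = 0.000000; k1 = (1.000000, 0.250000, 0.000000, 0.000000)
  k2: at (x, y) = (0.800000, -0.175000), (dx/dtau, dy/dtau) = (1.000000, 0.250000); Gamma_xxx = 0.000000, Gamma_xxy = 0.000000, Gamma_xyy = 0.000000, Gamma_yxx = 0.000000, Gamma_yxy = 0.000000, Gamma_yyy = 0.000000; k2 = (1.000000, 0.250000, 0.000000, 0.000000)
  k3: at (x, y) = (0.800000, -0.175000), (dx/dtau, dy/dtau) = (1.000000, 0.250000); Gamma_xxx = 0.000000, Gamma_xxy = 0.000000, Gamma_xyy = 0.000000, Gamma_yxx = 0.000000, Gamma_yxy = 0.000000, Gamma_yyy = 0.000000; k3 = (1.000000, 0.250000, 0.000000, 0.000000)
  k4: at (x, y) = (0.900000, -0.150000), (dx/dtau, dy/dtau) = (1.000000, 0.250000); Gamma_xxx = 0.000000, Gamma_xxy = 0.000000, Gamma_xyy = 0.000000, Gamma_yxx = 0.000000, Gamma_yxy = 0.000000, Gamma_yyy = 0.000000; k4 = (1.000000, 0.250000, 0.000000, 0.000000)
  Y <- Y + (h/6)(k1 + 2k2 + 2k3 + k4): x = 0.9000, y = -0.1500, dx/dtau = 1.0000, dy/dtau = 0.2500

Answer: x = 0.9000, y = -0.1500, dx/dtau = 1.0000, dy/dtau = 0.2500
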